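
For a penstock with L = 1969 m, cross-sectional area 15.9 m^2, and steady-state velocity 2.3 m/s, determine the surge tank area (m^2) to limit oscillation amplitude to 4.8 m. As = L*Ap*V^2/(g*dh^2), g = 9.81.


As = 1969 * 15.9 * 2.3^2 / (9.81 * 4.8^2) = 732.7352 m^2


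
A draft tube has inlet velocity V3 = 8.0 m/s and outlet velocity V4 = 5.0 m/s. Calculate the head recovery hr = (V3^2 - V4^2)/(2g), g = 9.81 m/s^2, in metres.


hr = (8.0^2 - 5.0^2) / (2*9.81) = 1.9878 m


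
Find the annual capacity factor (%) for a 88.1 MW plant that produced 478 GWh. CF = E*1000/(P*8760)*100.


CF = 478 * 1000 / (88.1 * 8760) * 100 = 61.9367 %


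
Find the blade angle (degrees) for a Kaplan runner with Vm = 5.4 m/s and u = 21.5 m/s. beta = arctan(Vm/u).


beta = arctan(5.4 / 21.5) = 14.0989 degrees


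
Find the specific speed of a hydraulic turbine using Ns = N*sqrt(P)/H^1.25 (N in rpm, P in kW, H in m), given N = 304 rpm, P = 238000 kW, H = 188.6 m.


Ns = 304 * 238000^0.5 / 188.6^1.25 = 212.1949


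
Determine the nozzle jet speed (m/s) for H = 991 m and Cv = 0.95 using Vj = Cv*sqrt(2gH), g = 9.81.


Vj = 0.95 * sqrt(2*9.81*991) = 132.4677 m/s


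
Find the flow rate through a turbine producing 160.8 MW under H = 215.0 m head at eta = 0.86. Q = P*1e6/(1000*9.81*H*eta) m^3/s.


Q = 160.8 * 1e6 / (1000 * 9.81 * 215.0 * 0.86) = 88.6503 m^3/s


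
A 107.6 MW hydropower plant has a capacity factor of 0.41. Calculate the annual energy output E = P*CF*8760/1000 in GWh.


E = 107.6 * 0.41 * 8760 / 1000 = 386.4562 GWh


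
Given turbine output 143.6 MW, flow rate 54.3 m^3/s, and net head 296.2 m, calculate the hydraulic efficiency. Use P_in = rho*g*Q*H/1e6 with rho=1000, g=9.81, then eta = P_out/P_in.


P_in = 1000 * 9.81 * 54.3 * 296.2 / 1e6 = 157.7807 MW
eta = 143.6 / 157.7807 = 0.9101


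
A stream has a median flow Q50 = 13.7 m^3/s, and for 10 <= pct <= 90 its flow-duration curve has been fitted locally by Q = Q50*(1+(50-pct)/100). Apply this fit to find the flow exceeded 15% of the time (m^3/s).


Q = 13.7 * (1 + (50 - 15)/100) = 18.4950 m^3/s


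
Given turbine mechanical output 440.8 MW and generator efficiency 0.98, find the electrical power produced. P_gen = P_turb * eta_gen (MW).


P_gen = 440.8 * 0.98 = 431.9840 MW


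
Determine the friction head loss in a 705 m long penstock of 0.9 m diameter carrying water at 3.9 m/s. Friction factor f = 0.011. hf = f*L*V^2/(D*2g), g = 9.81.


hf = 0.011 * 705 * 3.9^2 / (0.9 * 2 * 9.81) = 6.6799 m


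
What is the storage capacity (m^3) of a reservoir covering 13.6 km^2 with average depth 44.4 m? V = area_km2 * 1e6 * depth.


V = 13.6 * 1e6 * 44.4 = 6.0384e+08 m^3


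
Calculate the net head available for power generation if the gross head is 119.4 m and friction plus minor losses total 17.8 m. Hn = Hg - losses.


Hn = 119.4 - 17.8 = 101.6000 m


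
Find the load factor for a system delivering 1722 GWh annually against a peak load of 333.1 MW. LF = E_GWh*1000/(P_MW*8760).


LF = 1722 * 1000 / (333.1 * 8760) = 0.5901


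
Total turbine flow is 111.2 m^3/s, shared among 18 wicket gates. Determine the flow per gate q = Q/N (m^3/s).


q = 111.2 / 18 = 6.1778 m^3/s


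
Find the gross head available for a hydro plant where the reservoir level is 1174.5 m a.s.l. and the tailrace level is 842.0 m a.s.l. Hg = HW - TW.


Hg = 1174.5 - 842.0 = 332.5000 m


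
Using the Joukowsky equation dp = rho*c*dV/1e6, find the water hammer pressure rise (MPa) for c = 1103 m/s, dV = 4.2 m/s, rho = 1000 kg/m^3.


dp = 1000 * 1103 * 4.2 / 1e6 = 4.6326 MPa


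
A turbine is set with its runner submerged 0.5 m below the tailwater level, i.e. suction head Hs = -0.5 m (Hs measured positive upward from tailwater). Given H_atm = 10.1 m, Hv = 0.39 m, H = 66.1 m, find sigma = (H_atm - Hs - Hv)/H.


sigma = (10.1 - (-0.5) - 0.39) / 66.1 = 0.1545


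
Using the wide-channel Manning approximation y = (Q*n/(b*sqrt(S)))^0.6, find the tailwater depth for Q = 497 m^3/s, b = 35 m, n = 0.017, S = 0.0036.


y = (497 * 0.017 / (35 * 0.0036^0.5))^0.6 = 2.3054 m


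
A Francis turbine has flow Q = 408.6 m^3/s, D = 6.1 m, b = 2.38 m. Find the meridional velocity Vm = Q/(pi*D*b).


Vm = 408.6 / (pi * 6.1 * 2.38) = 8.9586 m/s


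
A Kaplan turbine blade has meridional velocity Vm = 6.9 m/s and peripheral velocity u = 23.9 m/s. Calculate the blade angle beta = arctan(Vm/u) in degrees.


beta = arctan(6.9 / 23.9) = 16.1036 degrees


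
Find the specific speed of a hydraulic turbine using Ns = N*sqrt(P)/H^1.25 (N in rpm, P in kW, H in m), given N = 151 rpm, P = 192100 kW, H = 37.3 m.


Ns = 151 * 192100^0.5 / 37.3^1.25 = 717.9672


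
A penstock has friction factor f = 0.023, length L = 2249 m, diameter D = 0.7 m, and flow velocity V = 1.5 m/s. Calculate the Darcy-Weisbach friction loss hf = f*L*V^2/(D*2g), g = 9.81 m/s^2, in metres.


hf = 0.023 * 2249 * 1.5^2 / (0.7 * 2 * 9.81) = 8.4743 m


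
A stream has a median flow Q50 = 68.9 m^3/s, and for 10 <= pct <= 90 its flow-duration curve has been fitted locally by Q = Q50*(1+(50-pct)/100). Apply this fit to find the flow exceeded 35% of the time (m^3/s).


Q = 68.9 * (1 + (50 - 35)/100) = 79.2350 m^3/s


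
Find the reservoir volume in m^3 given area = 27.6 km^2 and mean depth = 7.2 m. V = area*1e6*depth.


V = 27.6 * 1e6 * 7.2 = 1.9872e+08 m^3


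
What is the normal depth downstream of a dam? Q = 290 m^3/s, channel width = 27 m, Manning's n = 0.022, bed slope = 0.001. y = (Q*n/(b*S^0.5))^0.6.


y = (290 * 0.022 / (27 * 0.001^0.5))^0.6 = 3.3425 m


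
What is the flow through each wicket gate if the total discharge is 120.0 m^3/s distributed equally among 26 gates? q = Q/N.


q = 120.0 / 26 = 4.6154 m^3/s


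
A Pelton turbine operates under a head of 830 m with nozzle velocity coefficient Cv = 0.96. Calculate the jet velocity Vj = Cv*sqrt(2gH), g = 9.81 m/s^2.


Vj = 0.96 * sqrt(2*9.81*830) = 122.5067 m/s


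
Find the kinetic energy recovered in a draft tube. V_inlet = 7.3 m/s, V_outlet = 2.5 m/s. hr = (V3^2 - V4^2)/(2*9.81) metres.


hr = (7.3^2 - 2.5^2) / (2*9.81) = 2.3976 m


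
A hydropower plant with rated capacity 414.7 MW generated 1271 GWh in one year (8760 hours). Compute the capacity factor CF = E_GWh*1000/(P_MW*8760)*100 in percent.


CF = 1271 * 1000 / (414.7 * 8760) * 100 = 34.9871 %


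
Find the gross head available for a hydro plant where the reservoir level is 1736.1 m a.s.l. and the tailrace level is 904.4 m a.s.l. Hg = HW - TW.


Hg = 1736.1 - 904.4 = 831.7000 m


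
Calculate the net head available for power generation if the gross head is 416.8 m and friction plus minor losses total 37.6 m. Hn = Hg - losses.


Hn = 416.8 - 37.6 = 379.2000 m


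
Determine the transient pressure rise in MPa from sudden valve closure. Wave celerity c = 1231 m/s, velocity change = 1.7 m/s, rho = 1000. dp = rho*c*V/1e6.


dp = 1000 * 1231 * 1.7 / 1e6 = 2.0927 MPa


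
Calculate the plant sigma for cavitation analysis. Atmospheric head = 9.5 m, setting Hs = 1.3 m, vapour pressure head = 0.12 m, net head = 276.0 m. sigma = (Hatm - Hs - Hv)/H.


sigma = (9.5 - 1.3 - 0.12) / 276.0 = 0.0293


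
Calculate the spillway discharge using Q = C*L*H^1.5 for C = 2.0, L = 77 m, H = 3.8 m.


Q = 2.0 * 77 * 3.8^1.5 = 1140.7648 m^3/s


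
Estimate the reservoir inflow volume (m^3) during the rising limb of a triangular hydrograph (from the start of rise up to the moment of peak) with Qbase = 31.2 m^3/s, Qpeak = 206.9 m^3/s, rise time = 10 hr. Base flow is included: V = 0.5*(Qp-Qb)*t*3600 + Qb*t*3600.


V = 0.5*(206.9 - 31.2)*10*3600 + 31.2*10*3600 = 4.2858e+06 m^3


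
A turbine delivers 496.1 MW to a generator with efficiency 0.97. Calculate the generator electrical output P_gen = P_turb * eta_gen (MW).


P_gen = 496.1 * 0.97 = 481.2170 MW


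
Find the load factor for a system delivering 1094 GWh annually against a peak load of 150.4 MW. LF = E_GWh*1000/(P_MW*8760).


LF = 1094 * 1000 / (150.4 * 8760) = 0.8304


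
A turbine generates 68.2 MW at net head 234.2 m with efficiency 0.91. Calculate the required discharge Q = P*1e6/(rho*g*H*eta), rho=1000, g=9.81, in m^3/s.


Q = 68.2 * 1e6 / (1000 * 9.81 * 234.2 * 0.91) = 32.6202 m^3/s


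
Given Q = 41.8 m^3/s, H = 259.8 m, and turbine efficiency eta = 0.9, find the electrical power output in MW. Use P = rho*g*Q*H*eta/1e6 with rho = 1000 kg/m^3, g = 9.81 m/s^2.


P = 1000 * 9.81 * 41.8 * 259.8 * 0.9 / 1e6 = 95.8798 MW


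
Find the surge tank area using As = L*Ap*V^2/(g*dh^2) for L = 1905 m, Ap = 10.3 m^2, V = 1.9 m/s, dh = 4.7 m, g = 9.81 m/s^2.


As = 1905 * 10.3 * 1.9^2 / (9.81 * 4.7^2) = 326.8697 m^2


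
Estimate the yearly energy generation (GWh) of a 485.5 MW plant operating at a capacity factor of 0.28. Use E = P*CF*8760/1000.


E = 485.5 * 0.28 * 8760 / 1000 = 1190.8344 GWh


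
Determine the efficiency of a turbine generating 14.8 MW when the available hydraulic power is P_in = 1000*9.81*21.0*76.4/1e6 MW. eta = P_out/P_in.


P_in = 1000 * 9.81 * 21.0 * 76.4 / 1e6 = 15.7392 MW
eta = 14.8 / 15.7392 = 0.9403


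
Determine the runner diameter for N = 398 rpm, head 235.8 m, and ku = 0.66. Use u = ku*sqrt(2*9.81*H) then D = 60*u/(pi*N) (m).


u = 0.66 * sqrt(2*9.81*235.8) = 44.8916 m/s
D = 60 * 44.8916 / (pi * 398) = 2.1542 m


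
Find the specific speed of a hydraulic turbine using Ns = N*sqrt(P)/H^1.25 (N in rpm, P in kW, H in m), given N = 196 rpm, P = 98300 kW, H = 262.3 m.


Ns = 196 * 98300^0.5 / 262.3^1.25 = 58.2150


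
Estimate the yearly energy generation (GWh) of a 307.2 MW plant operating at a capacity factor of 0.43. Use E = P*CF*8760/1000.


E = 307.2 * 0.43 * 8760 / 1000 = 1157.1610 GWh


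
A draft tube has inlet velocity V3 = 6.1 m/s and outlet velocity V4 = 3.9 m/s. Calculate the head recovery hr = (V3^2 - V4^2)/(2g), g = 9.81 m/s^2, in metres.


hr = (6.1^2 - 3.9^2) / (2*9.81) = 1.1213 m


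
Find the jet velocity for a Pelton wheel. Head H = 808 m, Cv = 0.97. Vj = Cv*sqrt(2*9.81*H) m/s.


Vj = 0.97 * sqrt(2*9.81*808) = 122.1313 m/s


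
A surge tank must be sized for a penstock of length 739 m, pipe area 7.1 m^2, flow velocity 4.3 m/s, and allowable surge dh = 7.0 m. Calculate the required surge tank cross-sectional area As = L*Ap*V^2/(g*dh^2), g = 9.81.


As = 739 * 7.1 * 4.3^2 / (9.81 * 7.0^2) = 201.8248 m^2


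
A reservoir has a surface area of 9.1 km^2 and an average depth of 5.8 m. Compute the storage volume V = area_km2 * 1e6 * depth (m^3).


V = 9.1 * 1e6 * 5.8 = 5.2780e+07 m^3


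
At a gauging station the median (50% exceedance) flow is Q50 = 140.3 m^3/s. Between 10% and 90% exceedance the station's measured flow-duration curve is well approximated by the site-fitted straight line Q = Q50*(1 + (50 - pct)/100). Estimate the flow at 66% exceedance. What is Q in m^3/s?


Q = 140.3 * (1 + (50 - 66)/100) = 117.8520 m^3/s


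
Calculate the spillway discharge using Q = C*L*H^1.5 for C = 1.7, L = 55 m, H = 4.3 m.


Q = 1.7 * 55 * 4.3^1.5 = 833.7086 m^3/s


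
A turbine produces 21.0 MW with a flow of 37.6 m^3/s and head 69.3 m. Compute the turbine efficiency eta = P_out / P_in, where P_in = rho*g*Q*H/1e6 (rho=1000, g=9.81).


P_in = 1000 * 9.81 * 37.6 * 69.3 / 1e6 = 25.5617 MW
eta = 21.0 / 25.5617 = 0.8215


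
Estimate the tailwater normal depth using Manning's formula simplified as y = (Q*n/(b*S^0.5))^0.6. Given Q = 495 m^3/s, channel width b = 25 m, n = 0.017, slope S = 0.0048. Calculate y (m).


y = (495 * 0.017 / (25 * 0.0048^0.5))^0.6 = 2.5816 m


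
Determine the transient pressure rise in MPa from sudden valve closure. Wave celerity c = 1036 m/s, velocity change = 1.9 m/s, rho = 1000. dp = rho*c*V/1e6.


dp = 1000 * 1036 * 1.9 / 1e6 = 1.9684 MPa


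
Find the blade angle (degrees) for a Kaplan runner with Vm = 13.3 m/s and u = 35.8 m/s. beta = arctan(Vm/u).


beta = arctan(13.3 / 35.8) = 20.3805 degrees


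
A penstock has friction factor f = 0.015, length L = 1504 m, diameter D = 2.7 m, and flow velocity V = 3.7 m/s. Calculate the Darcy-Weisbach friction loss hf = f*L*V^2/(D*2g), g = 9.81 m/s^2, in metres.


hf = 0.015 * 1504 * 3.7^2 / (2.7 * 2 * 9.81) = 5.8302 m


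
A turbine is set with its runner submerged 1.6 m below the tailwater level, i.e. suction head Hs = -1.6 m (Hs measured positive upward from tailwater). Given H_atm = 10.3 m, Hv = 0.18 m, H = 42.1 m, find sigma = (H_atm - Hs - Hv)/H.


sigma = (10.3 - (-1.6) - 0.18) / 42.1 = 0.2784


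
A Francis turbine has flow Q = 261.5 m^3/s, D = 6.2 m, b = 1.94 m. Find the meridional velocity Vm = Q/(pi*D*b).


Vm = 261.5 / (pi * 6.2 * 1.94) = 6.9204 m/s


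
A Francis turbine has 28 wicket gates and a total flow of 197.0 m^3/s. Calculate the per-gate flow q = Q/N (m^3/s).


q = 197.0 / 28 = 7.0357 m^3/s


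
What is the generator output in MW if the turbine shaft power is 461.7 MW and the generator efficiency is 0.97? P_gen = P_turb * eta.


P_gen = 461.7 * 0.97 = 447.8490 MW


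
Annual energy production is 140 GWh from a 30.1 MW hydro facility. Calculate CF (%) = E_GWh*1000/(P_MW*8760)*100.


CF = 140 * 1000 / (30.1 * 8760) * 100 = 53.0955 %


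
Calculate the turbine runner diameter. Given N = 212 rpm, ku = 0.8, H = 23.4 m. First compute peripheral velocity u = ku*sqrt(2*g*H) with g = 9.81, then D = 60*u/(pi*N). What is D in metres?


u = 0.8 * sqrt(2*9.81*23.4) = 17.1414 m/s
D = 60 * 17.1414 / (pi * 212) = 1.5442 m


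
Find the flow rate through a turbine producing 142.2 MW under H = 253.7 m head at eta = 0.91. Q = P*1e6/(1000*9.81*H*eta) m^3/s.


Q = 142.2 * 1e6 / (1000 * 9.81 * 253.7 * 0.91) = 62.7869 m^3/s


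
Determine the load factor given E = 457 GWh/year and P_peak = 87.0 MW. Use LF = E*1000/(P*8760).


LF = 457 * 1000 / (87.0 * 8760) = 0.5996


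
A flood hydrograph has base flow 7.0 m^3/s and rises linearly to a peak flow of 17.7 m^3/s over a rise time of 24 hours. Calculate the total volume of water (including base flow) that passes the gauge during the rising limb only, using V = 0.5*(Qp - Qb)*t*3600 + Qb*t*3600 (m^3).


V = 0.5*(17.7 - 7.0)*24*3600 + 7.0*24*3600 = 1.0670e+06 m^3


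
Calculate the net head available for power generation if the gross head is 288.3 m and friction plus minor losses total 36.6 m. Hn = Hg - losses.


Hn = 288.3 - 36.6 = 251.7000 m


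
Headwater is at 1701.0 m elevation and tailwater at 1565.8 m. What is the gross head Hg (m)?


Hg = 1701.0 - 1565.8 = 135.2000 m


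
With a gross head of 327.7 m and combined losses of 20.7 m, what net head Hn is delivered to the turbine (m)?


Hn = 327.7 - 20.7 = 307.0000 m


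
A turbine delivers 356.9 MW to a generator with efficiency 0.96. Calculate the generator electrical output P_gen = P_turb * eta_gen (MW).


P_gen = 356.9 * 0.96 = 342.6240 MW


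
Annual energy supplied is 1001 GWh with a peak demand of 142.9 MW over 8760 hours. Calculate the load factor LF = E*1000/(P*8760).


LF = 1001 * 1000 / (142.9 * 8760) = 0.7996


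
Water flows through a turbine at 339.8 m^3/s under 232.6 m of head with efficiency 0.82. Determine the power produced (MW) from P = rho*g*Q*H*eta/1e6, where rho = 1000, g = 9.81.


P = 1000 * 9.81 * 339.8 * 232.6 * 0.82 / 1e6 = 635.7933 MW


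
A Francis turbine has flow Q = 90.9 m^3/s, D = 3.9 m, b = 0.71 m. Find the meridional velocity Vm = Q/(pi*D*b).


Vm = 90.9 / (pi * 3.9 * 0.71) = 10.4494 m/s


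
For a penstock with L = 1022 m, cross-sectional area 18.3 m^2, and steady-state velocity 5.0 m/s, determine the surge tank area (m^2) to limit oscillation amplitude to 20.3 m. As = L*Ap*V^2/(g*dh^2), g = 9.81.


As = 1022 * 18.3 * 5.0^2 / (9.81 * 20.3^2) = 115.6594 m^2


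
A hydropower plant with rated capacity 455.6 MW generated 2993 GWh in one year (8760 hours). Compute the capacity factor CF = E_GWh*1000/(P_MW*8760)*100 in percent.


CF = 2993 * 1000 / (455.6 * 8760) * 100 = 74.9927 %


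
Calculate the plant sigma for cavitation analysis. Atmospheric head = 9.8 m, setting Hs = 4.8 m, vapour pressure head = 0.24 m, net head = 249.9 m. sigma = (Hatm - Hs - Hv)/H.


sigma = (9.8 - 4.8 - 0.24) / 249.9 = 0.0190


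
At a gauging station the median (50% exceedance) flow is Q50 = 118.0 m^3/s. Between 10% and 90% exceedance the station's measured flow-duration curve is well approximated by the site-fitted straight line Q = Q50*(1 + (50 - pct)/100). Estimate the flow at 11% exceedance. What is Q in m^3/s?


Q = 118.0 * (1 + (50 - 11)/100) = 164.0200 m^3/s


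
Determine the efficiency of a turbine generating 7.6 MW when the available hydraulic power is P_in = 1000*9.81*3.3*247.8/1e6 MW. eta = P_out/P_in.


P_in = 1000 * 9.81 * 3.3 * 247.8 / 1e6 = 8.0220 MW
eta = 7.6 / 8.0220 = 0.9474


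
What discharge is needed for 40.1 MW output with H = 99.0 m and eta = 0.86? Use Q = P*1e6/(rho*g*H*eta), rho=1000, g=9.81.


Q = 40.1 * 1e6 / (1000 * 9.81 * 99.0 * 0.86) = 48.0111 m^3/s


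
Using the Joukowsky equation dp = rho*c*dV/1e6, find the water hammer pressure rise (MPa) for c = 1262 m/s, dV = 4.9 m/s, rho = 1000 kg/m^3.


dp = 1000 * 1262 * 4.9 / 1e6 = 6.1838 MPa


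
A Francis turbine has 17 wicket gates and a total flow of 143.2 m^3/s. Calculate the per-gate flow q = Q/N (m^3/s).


q = 143.2 / 17 = 8.4235 m^3/s


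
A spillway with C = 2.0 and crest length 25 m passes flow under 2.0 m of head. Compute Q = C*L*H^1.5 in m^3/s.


Q = 2.0 * 25 * 2.0^1.5 = 141.4214 m^3/s


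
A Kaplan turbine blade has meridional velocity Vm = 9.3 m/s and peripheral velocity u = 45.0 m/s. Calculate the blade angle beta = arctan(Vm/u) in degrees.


beta = arctan(9.3 / 45.0) = 11.6767 degrees


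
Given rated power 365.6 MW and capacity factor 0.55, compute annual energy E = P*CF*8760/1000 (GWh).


E = 365.6 * 0.55 * 8760 / 1000 = 1761.4608 GWh


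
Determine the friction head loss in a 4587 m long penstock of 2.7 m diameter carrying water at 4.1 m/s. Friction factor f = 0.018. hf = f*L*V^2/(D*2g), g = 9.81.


hf = 0.018 * 4587 * 4.1^2 / (2.7 * 2 * 9.81) = 26.2003 m


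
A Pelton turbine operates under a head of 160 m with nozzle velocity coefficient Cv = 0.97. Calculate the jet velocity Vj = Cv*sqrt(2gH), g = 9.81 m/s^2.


Vj = 0.97 * sqrt(2*9.81*160) = 54.3477 m/s


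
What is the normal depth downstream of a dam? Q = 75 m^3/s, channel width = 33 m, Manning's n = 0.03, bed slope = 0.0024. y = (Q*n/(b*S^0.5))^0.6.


y = (75 * 0.03 / (33 * 0.0024^0.5))^0.6 = 1.2194 m


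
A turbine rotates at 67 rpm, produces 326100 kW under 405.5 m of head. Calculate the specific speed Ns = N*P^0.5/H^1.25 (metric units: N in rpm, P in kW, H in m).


Ns = 67 * 326100^0.5 / 405.5^1.25 = 21.0262


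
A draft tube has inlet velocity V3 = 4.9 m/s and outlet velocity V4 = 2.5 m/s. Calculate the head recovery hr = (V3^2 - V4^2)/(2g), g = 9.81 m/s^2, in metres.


hr = (4.9^2 - 2.5^2) / (2*9.81) = 0.9052 m


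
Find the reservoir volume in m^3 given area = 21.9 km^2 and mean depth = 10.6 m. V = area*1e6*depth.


V = 21.9 * 1e6 * 10.6 = 2.3214e+08 m^3


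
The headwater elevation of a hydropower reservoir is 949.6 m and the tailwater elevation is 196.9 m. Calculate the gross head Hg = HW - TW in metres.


Hg = 949.6 - 196.9 = 752.7000 m


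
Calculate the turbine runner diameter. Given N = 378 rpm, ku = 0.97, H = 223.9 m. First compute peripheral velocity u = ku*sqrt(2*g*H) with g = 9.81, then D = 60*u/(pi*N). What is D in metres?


u = 0.97 * sqrt(2*9.81*223.9) = 64.2907 m/s
D = 60 * 64.2907 / (pi * 378) = 3.2483 m


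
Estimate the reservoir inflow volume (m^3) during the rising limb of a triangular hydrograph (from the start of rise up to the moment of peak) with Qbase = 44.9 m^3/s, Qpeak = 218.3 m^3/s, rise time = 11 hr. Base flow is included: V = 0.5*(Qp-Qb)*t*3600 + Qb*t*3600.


V = 0.5*(218.3 - 44.9)*11*3600 + 44.9*11*3600 = 5.2114e+06 m^3


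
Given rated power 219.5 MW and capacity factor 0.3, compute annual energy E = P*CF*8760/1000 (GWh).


E = 219.5 * 0.3 * 8760 / 1000 = 576.8460 GWh


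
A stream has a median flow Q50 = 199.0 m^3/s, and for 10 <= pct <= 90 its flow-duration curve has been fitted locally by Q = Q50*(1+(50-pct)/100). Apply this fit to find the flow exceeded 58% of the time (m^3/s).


Q = 199.0 * (1 + (50 - 58)/100) = 183.0800 m^3/s


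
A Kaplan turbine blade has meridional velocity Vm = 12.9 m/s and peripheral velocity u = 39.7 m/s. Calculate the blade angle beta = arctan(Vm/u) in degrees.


beta = arctan(12.9 / 39.7) = 18.0009 degrees


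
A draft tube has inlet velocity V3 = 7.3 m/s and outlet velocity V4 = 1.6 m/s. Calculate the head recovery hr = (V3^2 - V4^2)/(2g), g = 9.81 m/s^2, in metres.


hr = (7.3^2 - 1.6^2) / (2*9.81) = 2.5856 m


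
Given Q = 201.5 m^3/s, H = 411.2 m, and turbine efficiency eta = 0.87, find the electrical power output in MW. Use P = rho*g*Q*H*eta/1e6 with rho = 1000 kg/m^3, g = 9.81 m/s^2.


P = 1000 * 9.81 * 201.5 * 411.2 * 0.87 / 1e6 = 707.1579 MW


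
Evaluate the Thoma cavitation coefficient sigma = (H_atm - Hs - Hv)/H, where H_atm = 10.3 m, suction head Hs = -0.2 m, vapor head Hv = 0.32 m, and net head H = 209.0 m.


sigma = (10.3 - (-0.2) - 0.32) / 209.0 = 0.0487


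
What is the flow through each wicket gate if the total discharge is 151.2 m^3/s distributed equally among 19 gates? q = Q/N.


q = 151.2 / 19 = 7.9579 m^3/s


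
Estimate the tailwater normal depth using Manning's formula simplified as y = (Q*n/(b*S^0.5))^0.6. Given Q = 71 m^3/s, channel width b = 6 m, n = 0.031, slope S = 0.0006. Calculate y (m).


y = (71 * 0.031 / (6 * 0.0006^0.5))^0.6 = 5.0727 m


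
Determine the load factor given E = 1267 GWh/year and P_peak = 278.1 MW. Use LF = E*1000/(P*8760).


LF = 1267 * 1000 / (278.1 * 8760) = 0.5201


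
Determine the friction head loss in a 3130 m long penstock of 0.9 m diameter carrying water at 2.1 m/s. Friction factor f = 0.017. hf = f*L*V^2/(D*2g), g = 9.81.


hf = 0.017 * 3130 * 2.1^2 / (0.9 * 2 * 9.81) = 13.2889 m


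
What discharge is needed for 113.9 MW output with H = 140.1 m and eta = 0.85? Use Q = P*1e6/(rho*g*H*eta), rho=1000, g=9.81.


Q = 113.9 * 1e6 / (1000 * 9.81 * 140.1 * 0.85) = 97.4984 m^3/s


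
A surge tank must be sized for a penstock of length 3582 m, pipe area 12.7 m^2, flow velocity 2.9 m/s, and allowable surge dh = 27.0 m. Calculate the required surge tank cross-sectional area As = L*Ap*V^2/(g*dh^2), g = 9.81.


As = 3582 * 12.7 * 2.9^2 / (9.81 * 27.0^2) = 53.4969 m^2


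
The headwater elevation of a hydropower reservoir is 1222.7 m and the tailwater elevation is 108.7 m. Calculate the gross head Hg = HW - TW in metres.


Hg = 1222.7 - 108.7 = 1114.0000 m


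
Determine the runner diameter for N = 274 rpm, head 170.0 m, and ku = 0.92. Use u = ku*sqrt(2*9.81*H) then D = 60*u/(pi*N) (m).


u = 0.92 * sqrt(2*9.81*170.0) = 53.1327 m/s
D = 60 * 53.1327 / (pi * 274) = 3.7035 m


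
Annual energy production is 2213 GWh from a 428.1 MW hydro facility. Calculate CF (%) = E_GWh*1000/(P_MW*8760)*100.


CF = 2213 * 1000 / (428.1 * 8760) * 100 = 59.0109 %


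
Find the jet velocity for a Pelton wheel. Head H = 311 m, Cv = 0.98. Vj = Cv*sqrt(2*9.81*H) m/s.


Vj = 0.98 * sqrt(2*9.81*311) = 76.5519 m/s


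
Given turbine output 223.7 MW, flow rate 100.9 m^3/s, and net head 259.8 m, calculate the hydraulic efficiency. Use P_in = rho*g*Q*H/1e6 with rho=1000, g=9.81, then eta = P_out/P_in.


P_in = 1000 * 9.81 * 100.9 * 259.8 / 1e6 = 257.1576 MW
eta = 223.7 / 257.1576 = 0.8699


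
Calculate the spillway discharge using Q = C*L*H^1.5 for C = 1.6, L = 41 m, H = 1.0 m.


Q = 1.6 * 41 * 1.0^1.5 = 65.6000 m^3/s


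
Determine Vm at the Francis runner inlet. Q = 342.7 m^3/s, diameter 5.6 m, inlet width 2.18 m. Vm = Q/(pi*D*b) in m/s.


Vm = 342.7 / (pi * 5.6 * 2.18) = 8.9355 m/s


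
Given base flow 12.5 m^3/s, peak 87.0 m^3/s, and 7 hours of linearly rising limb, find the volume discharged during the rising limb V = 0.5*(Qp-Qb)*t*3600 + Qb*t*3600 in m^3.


V = 0.5*(87.0 - 12.5)*7*3600 + 12.5*7*3600 = 1.2537e+06 m^3


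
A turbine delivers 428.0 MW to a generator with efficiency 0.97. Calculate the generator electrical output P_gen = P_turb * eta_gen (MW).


P_gen = 428.0 * 0.97 = 415.1600 MW


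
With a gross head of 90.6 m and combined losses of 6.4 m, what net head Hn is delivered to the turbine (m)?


Hn = 90.6 - 6.4 = 84.2000 m


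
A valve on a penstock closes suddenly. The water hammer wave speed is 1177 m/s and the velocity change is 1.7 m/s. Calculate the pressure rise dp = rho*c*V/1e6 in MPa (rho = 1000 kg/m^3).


dp = 1000 * 1177 * 1.7 / 1e6 = 2.0009 MPa


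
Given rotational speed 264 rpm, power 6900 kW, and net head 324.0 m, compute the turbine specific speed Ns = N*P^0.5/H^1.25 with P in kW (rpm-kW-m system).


Ns = 264 * 6900^0.5 / 324.0^1.25 = 15.9532


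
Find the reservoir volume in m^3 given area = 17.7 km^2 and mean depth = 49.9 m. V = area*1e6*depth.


V = 17.7 * 1e6 * 49.9 = 8.8323e+08 m^3


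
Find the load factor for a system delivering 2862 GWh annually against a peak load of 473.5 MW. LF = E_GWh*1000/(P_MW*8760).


LF = 2862 * 1000 / (473.5 * 8760) = 0.6900


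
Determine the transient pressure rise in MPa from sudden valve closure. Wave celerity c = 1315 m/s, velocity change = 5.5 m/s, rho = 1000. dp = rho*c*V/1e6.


dp = 1000 * 1315 * 5.5 / 1e6 = 7.2325 MPa


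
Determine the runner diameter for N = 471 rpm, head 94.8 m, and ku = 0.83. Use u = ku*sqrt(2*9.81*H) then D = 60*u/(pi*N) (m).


u = 0.83 * sqrt(2*9.81*94.8) = 35.7958 m/s
D = 60 * 35.7958 / (pi * 471) = 1.4515 m


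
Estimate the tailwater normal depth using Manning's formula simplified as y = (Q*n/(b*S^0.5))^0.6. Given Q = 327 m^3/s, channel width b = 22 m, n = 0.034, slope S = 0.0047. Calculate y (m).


y = (327 * 0.034 / (22 * 0.0047^0.5))^0.6 = 3.3154 m


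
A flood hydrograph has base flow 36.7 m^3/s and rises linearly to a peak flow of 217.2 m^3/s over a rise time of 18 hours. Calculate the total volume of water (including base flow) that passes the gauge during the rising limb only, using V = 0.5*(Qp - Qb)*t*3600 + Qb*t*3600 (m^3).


V = 0.5*(217.2 - 36.7)*18*3600 + 36.7*18*3600 = 8.2264e+06 m^3


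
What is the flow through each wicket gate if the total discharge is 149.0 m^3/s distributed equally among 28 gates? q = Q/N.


q = 149.0 / 28 = 5.3214 m^3/s


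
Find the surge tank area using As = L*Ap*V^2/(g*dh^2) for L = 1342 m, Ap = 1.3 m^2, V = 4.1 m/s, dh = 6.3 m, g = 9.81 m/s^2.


As = 1342 * 1.3 * 4.1^2 / (9.81 * 6.3^2) = 75.3205 m^2


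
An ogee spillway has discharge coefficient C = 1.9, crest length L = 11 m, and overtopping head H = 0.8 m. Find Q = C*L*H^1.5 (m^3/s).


Q = 1.9 * 11 * 0.8^1.5 = 14.9548 m^3/s


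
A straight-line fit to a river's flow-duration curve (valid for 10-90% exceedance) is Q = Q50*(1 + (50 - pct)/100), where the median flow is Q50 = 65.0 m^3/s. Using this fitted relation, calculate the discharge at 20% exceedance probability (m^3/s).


Q = 65.0 * (1 + (50 - 20)/100) = 84.5000 m^3/s


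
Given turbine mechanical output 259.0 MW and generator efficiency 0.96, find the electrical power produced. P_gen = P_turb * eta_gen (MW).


P_gen = 259.0 * 0.96 = 248.6400 MW


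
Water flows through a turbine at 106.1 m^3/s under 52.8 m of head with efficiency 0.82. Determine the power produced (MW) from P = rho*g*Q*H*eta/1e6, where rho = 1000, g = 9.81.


P = 1000 * 9.81 * 106.1 * 52.8 * 0.82 / 1e6 = 45.0643 MW


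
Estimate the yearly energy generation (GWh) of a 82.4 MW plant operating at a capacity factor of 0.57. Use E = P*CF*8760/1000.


E = 82.4 * 0.57 * 8760 / 1000 = 411.4397 GWh


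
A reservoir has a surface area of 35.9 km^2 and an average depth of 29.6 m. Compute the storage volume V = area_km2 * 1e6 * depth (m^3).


V = 35.9 * 1e6 * 29.6 = 1.0626e+09 m^3


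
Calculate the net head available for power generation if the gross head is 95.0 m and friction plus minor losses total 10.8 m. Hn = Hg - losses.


Hn = 95.0 - 10.8 = 84.2000 m


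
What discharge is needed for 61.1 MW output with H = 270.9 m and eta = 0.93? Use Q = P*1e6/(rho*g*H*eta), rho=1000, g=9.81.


Q = 61.1 * 1e6 / (1000 * 9.81 * 270.9 * 0.93) = 24.7218 m^3/s


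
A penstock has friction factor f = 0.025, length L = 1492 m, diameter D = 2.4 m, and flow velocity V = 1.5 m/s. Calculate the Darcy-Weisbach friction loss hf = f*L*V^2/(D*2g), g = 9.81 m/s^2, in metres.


hf = 0.025 * 1492 * 1.5^2 / (2.4 * 2 * 9.81) = 1.7823 m


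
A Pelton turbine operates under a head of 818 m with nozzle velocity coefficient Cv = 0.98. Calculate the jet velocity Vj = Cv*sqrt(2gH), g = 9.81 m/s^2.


Vj = 0.98 * sqrt(2*9.81*818) = 124.1516 m/s


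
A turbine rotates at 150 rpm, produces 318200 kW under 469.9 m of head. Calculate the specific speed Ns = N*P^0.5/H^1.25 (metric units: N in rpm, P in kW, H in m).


Ns = 150 * 318200^0.5 / 469.9^1.25 = 38.6754


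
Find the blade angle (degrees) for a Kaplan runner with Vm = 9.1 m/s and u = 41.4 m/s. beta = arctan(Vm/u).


beta = arctan(9.1 / 41.4) = 12.3969 degrees


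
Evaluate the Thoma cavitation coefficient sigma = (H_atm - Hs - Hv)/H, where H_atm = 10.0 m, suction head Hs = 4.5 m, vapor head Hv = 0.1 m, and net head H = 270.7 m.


sigma = (10.0 - 4.5 - 0.1) / 270.7 = 0.0199


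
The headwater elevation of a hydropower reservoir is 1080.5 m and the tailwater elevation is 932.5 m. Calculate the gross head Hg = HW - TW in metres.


Hg = 1080.5 - 932.5 = 148.0000 m


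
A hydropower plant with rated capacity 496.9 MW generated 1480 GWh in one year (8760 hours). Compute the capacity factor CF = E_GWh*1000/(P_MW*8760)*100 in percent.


CF = 1480 * 1000 / (496.9 * 8760) * 100 = 34.0008 %


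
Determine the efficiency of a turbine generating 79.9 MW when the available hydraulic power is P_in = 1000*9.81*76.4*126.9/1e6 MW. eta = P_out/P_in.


P_in = 1000 * 9.81 * 76.4 * 126.9 / 1e6 = 95.1095 MW
eta = 79.9 / 95.1095 = 0.8401


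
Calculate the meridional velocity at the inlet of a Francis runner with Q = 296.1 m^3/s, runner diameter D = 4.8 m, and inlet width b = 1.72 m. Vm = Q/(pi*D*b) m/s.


Vm = 296.1 / (pi * 4.8 * 1.72) = 11.4161 m/s


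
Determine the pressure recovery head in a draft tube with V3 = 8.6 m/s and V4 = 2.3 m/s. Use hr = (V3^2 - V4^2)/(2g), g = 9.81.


hr = (8.6^2 - 2.3^2) / (2*9.81) = 3.5000 m


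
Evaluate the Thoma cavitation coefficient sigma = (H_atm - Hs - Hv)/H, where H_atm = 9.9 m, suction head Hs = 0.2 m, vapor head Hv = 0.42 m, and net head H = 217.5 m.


sigma = (9.9 - 0.2 - 0.42) / 217.5 = 0.0427


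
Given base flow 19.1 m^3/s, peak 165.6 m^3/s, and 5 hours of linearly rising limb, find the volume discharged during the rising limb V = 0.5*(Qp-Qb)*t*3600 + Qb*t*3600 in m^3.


V = 0.5*(165.6 - 19.1)*5*3600 + 19.1*5*3600 = 1.6623e+06 m^3


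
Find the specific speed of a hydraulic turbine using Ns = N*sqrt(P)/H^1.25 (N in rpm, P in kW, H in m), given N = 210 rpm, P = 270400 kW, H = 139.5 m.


Ns = 210 * 270400^0.5 / 139.5^1.25 = 227.7744


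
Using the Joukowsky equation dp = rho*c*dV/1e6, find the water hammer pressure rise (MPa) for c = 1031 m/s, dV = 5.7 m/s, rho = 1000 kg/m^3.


dp = 1000 * 1031 * 5.7 / 1e6 = 5.8767 MPa


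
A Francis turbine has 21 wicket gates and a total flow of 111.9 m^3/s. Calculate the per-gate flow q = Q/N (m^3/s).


q = 111.9 / 21 = 5.3286 m^3/s


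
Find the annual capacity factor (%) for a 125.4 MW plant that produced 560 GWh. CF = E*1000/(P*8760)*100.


CF = 560 * 1000 / (125.4 * 8760) * 100 = 50.9784 %


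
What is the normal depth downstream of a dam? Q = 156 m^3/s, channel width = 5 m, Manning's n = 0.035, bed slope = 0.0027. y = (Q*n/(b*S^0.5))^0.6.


y = (156 * 0.035 / (5 * 0.0027^0.5))^0.6 = 6.2162 m


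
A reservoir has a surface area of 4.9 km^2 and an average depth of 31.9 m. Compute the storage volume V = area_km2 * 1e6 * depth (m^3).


V = 4.9 * 1e6 * 31.9 = 1.5631e+08 m^3


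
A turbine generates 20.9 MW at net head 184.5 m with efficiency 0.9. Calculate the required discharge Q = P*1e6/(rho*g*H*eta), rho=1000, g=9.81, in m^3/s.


Q = 20.9 * 1e6 / (1000 * 9.81 * 184.5 * 0.9) = 12.8303 m^3/s


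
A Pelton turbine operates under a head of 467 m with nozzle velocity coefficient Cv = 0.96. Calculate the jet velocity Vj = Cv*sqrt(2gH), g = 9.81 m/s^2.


Vj = 0.96 * sqrt(2*9.81*467) = 91.8923 m/s


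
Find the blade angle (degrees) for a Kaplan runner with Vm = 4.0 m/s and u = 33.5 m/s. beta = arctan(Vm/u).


beta = arctan(4.0 / 33.5) = 6.8091 degrees


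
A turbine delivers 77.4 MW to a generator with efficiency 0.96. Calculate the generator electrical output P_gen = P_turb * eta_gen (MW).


P_gen = 77.4 * 0.96 = 74.3040 MW


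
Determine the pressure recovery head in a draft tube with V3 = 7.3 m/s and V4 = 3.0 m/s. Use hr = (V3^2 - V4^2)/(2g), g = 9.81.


hr = (7.3^2 - 3.0^2) / (2*9.81) = 2.2574 m


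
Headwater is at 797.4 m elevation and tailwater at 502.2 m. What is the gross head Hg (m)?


Hg = 797.4 - 502.2 = 295.2000 m


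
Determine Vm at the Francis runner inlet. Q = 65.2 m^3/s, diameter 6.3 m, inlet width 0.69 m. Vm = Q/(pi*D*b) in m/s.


Vm = 65.2 / (pi * 6.3 * 0.69) = 4.7743 m/s


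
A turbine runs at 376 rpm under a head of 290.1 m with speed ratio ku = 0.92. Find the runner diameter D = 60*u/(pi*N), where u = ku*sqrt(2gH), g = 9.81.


u = 0.92 * sqrt(2*9.81*290.1) = 69.4083 m/s
D = 60 * 69.4083 / (pi * 376) = 3.5255 m


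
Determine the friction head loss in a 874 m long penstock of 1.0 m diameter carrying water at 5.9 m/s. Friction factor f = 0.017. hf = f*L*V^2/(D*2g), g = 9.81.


hf = 0.017 * 874 * 5.9^2 / (1.0 * 2 * 9.81) = 26.3612 m


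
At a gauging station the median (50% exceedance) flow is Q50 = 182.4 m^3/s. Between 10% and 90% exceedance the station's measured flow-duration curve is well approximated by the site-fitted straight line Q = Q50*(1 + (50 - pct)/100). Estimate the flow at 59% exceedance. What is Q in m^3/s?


Q = 182.4 * (1 + (50 - 59)/100) = 165.9840 m^3/s


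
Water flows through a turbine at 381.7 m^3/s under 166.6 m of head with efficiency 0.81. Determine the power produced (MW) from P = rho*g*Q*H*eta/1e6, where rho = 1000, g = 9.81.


P = 1000 * 9.81 * 381.7 * 166.6 * 0.81 / 1e6 = 505.3022 MW


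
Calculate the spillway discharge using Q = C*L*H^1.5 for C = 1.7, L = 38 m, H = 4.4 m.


Q = 1.7 * 38 * 4.4^1.5 = 596.2269 m^3/s


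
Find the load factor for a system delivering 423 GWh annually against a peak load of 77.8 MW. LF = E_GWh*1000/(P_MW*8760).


LF = 423 * 1000 / (77.8 * 8760) = 0.6207


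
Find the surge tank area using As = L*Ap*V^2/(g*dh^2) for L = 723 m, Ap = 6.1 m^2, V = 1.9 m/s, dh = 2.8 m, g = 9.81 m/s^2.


As = 723 * 6.1 * 1.9^2 / (9.81 * 2.8^2) = 207.0095 m^2


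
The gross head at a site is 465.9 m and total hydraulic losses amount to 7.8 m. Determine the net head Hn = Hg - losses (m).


Hn = 465.9 - 7.8 = 458.1000 m


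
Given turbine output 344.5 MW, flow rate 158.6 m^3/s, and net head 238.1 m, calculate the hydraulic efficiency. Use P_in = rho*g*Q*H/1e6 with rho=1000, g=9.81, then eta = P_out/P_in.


P_in = 1000 * 9.81 * 158.6 * 238.1 / 1e6 = 370.4517 MW
eta = 344.5 / 370.4517 = 0.9299


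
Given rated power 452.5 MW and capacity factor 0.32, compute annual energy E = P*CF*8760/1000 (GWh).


E = 452.5 * 0.32 * 8760 / 1000 = 1268.4480 GWh


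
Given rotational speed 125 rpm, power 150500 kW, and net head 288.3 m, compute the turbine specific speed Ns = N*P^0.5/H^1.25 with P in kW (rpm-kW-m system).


Ns = 125 * 150500^0.5 / 288.3^1.25 = 40.8199


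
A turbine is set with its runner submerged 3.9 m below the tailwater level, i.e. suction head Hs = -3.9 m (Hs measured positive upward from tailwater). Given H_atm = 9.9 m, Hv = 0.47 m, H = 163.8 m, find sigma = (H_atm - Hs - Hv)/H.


sigma = (9.9 - (-3.9) - 0.47) / 163.8 = 0.0814


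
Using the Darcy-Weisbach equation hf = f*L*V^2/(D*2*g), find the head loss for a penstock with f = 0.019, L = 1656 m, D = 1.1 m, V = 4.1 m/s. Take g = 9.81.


hf = 0.019 * 1656 * 4.1^2 / (1.1 * 2 * 9.81) = 24.5070 m


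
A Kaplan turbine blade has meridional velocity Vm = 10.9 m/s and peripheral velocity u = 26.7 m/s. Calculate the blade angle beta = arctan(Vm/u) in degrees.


beta = arctan(10.9 / 26.7) = 22.2072 degrees


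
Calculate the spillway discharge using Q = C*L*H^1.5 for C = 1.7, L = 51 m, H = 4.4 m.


Q = 1.7 * 51 * 4.4^1.5 = 800.1992 m^3/s


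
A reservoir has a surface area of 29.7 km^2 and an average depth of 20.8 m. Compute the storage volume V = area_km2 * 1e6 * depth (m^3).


V = 29.7 * 1e6 * 20.8 = 6.1776e+08 m^3


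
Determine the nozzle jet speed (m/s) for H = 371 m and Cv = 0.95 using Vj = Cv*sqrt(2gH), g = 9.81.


Vj = 0.95 * sqrt(2*9.81*371) = 81.0513 m/s


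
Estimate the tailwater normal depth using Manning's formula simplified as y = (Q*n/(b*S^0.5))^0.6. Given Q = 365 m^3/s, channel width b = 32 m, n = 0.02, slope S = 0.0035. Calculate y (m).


y = (365 * 0.02 / (32 * 0.0035^0.5))^0.6 = 2.2474 m


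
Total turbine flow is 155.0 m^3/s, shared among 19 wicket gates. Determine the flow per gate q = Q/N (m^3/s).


q = 155.0 / 19 = 8.1579 m^3/s


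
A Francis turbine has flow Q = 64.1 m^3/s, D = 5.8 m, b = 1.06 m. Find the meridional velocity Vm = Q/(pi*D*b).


Vm = 64.1 / (pi * 5.8 * 1.06) = 3.3187 m/s


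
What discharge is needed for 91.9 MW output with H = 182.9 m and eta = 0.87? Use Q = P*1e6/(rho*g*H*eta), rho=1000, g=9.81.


Q = 91.9 * 1e6 / (1000 * 9.81 * 182.9 * 0.87) = 58.8726 m^3/s


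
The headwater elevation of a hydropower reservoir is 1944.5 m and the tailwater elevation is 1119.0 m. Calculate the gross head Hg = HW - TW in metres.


Hg = 1944.5 - 1119.0 = 825.5000 m


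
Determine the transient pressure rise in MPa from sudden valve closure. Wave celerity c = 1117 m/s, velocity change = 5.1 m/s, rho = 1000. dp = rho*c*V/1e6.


dp = 1000 * 1117 * 5.1 / 1e6 = 5.6967 MPa


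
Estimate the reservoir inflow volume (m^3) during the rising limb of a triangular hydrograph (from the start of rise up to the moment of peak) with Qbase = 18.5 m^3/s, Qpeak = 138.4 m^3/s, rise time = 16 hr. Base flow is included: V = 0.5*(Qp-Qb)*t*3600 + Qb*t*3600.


V = 0.5*(138.4 - 18.5)*16*3600 + 18.5*16*3600 = 4.5187e+06 m^3


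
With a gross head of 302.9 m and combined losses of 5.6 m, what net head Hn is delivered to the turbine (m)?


Hn = 302.9 - 5.6 = 297.3000 m


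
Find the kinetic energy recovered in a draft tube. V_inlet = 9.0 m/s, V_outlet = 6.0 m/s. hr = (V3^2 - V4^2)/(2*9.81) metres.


hr = (9.0^2 - 6.0^2) / (2*9.81) = 2.2936 m


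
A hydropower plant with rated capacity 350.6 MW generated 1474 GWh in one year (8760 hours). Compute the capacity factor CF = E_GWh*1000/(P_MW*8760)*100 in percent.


CF = 1474 * 1000 / (350.6 * 8760) * 100 = 47.9934 %


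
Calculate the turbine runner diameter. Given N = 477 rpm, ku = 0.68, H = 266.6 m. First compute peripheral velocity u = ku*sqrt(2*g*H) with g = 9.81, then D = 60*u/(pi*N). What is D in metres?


u = 0.68 * sqrt(2*9.81*266.6) = 49.1800 m/s
D = 60 * 49.1800 / (pi * 477) = 1.9691 m
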